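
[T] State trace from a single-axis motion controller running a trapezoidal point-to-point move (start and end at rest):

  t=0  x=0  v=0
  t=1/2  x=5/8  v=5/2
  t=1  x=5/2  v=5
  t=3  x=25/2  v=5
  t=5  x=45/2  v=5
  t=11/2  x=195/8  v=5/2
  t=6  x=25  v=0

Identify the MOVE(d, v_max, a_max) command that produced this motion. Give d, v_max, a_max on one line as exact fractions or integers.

final state: t=6, x=25, v=0 → d = 25
a_max = (5/2−0)/(1/2−0) = 5
max v = 5 over t∈[1,5] → v_max = 5
check: 5·(1+4) = 25 ✓

d=25 v_max=5 a_max=5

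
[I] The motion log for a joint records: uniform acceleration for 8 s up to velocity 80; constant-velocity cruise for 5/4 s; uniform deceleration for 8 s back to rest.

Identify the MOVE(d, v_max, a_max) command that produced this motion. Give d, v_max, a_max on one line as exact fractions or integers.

a_max = 80/8 = 10
d_a = ½·80·8 = 320; d_c = 80·5/4 = 100
d = 2·320 + 100 = 740
t_c = 5/4 > 0 → v_max = v_peak = 80

d=740 v_max=80 a_max=10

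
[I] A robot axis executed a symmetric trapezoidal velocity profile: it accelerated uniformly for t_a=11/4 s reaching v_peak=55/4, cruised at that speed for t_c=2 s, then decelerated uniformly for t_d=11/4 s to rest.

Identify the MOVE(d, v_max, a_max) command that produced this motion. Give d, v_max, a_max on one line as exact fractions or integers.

a_max = (55/4)/(11/4) = 5
d_a = ½·55/4·11/4 = 605/32; d_c = 55/4·2 = 55/2
d = 2·605/32 + 55/2 = 1045/16
t_c = 2 > 0 → v_max = v_peak = 55/4

d=1045/16 v_max=55/4 a_max=5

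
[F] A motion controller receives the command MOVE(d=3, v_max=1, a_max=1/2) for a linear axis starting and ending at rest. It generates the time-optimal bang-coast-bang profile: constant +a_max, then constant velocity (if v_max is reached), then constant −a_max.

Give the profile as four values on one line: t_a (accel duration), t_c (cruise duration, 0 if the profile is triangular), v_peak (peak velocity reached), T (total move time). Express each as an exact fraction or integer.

t_a=2 t_c=1 v_peak=1 T=5

v_max²/a_max = 1²/(1/2) = 2
3 ≥ 2 ⇒ cruise phase
t_a = 1/(1/2) = 2; v_peak = 1
d_cruise = 3 − 2 = 1; t_c = 1/1 = 1
T = 2·2 + 1 = 5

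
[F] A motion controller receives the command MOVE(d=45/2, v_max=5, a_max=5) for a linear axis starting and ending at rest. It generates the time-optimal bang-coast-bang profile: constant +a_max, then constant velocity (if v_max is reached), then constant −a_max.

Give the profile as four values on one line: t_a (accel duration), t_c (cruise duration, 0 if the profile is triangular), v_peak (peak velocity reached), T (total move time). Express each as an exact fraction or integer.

t_a=1 t_c=7/2 v_peak=5 T=11/2

v_max²/a_max = 5²/5 = 5
45/2 ≥ 5 so v_max reached
t_a = 5/5 = 1; v_peak = 5
d_cruise = 45/2 − 5 = 35/2; t_c = (35/2)/5 = 7/2
T = 2·1 + 7/2 = 11/2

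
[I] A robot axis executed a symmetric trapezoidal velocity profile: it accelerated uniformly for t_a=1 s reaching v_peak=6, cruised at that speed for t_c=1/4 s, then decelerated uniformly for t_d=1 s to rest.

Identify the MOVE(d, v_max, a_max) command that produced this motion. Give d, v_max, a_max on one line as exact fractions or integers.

a_max = 6/1 = 6
d_a = ½·6·1 = 3; d_c = 6·1/4 = 3/2
d = 2·3 + 3/2 = 15/2
t_c = 1/4 > 0 so v_max = 6

d=15/2 v_max=6 a_max=6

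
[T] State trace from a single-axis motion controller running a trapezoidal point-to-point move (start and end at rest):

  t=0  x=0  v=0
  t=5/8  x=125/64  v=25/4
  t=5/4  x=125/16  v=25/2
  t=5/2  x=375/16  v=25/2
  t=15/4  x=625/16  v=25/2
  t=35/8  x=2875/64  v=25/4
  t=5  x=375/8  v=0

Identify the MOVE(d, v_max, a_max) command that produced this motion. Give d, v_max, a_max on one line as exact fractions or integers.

d=375/8 v_max=25/2 a_max=10

final state: t=5, x=375/8, v=0 → d = 375/8
a_max = (25/4−0)/(5/8−0) = 10
max v = 25/2 over t∈[5/4,15/4] → v_max = 25/2
check: 25/2·(5/4+5/2) = 375/8 ✓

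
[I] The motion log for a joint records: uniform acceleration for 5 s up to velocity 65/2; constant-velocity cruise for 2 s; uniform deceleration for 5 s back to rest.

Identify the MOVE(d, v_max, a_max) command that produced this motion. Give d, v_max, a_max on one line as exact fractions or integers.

d=455/2 v_max=65/2 a_max=13/2

a_max = (65/2)/5 = 13/2
d_a = ½·65/2·5 = 325/4; d_c = 65/2·2 = 65
d = 2·325/4 + 65 = 455/2
t_c = 2 > 0 ⇒ limit active, v_max = 65/2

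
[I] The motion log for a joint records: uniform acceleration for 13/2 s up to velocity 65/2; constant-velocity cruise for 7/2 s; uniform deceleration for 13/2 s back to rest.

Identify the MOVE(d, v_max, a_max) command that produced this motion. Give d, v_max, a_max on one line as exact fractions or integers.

d=325 v_max=65/2 a_max=5

a_max = (65/2)/(13/2) = 5
d_a = ½·65/2·13/2 = 845/8; d_c = 65/2·7/2 = 455/4
d = 2·845/8 + 455/4 = 325
t_c = 7/2 > 0 → v_max = v_peak = 65/2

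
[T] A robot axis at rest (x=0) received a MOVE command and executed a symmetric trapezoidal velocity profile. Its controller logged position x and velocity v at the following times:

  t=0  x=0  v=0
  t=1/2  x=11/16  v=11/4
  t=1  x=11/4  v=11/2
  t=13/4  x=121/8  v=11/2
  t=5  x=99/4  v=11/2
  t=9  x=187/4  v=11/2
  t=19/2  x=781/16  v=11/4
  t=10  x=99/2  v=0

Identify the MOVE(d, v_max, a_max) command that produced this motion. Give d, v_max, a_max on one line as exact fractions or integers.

d=99/2 v_max=11/2 a_max=11/2

final state: t=10, x=99/2, v=0 → d = 99/2
a_max = (11/4−0)/(1/2−0) = 11/2
max v = 11/2 over t∈[1,9] → v_max = 11/2
check: 11/2·(1+8) = 99/2 ✓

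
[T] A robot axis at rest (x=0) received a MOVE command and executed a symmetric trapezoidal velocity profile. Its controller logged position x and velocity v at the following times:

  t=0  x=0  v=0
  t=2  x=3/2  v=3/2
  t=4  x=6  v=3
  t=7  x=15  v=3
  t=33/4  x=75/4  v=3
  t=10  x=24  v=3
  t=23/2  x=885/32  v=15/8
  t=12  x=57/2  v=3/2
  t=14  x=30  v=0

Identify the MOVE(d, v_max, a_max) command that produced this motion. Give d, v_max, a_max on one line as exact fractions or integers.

d=30 v_max=3 a_max=3/4

final state: t=14, x=30, v=0 → d = 30
a_max = (3/2−0)/(2−0) = 3/4
max v = 3 over t∈[4,10] → v_max = 3
check: 3·(4+6) = 30 ✓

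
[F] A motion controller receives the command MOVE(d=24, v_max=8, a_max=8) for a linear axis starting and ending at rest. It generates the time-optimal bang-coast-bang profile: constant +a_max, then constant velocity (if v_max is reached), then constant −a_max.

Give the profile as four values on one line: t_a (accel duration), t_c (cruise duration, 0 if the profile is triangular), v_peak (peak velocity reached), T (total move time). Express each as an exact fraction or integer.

t_a=1 t_c=2 v_peak=8 T=4

vₘ²/aₘ = 8²/8 = 8
24 ≥ 8 ⇒ cruise phase
t_a = 8/8 = 1; v_peak = 8
d_cruise = 24 − 8 = 16; t_c = 16/8 = 2
T = 2·1 + 2 = 4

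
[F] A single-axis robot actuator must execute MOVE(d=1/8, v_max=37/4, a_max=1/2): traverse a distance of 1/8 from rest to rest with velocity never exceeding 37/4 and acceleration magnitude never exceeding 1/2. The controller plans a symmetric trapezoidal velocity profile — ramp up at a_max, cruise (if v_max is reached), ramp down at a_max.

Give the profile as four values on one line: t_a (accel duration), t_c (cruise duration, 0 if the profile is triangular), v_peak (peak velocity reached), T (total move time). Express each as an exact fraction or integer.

t_a=1/2 t_c=0 v_peak=1/4 T=1

v_max²/a_max = (37/4)²/(1/2) = 1369/8
1/8 < 1369/8 → triangular
v_peak = √(1/8·1/2) = √(1/16) = 1/4
t_a = (1/4)/(1/2) = 1/2; t_c = 0
T = 2·1/2 = 1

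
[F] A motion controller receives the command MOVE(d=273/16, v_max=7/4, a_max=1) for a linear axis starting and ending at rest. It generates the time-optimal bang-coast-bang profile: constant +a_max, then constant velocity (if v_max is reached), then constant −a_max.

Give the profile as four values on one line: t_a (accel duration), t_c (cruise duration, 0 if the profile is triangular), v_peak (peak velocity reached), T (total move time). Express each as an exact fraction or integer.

t_a=7/4 t_c=8 v_peak=7/4 T=23/2

v_max²/a_max = (7/4)²/1 = 49/16
273/16 ≥ 49/16 so v_max reached
t_a = (7/4)/1 = 7/4; v_peak = 7/4
d_cruise = 273/16 − 49/16 = 14; t_c = 14/(7/4) = 8
T = 2·7/4 + 8 = 23/2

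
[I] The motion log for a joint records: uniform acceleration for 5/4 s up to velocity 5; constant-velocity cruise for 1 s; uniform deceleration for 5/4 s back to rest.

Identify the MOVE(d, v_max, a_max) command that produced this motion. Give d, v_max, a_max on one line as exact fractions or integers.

d=45/4 v_max=5 a_max=4

a_max = 5/(5/4) = 4
d_a = ½·5·5/4 = 25/8; d_c = 5·1 = 5
d = 2·25/8 + 5 = 45/4
t_c = 1 > 0 so v_max = 5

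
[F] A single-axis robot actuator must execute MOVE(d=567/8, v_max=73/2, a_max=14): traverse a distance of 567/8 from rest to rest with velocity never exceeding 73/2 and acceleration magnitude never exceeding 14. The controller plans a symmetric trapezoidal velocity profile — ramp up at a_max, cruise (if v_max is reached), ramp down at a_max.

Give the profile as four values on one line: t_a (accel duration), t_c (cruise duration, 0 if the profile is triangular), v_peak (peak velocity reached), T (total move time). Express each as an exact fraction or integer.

vₘ²/aₘ = (73/2)²/14 = 5329/56
567/8 < 5329/56 ⇒ no cruise
v_peak = √(567/8·14) = √(3969/4) = 63/2
t_a = (63/2)/14 = 9/4; t_c = 0
T = 2·9/4 = 9/2

t_a=9/4 t_c=0 v_peak=63/2 T=9/2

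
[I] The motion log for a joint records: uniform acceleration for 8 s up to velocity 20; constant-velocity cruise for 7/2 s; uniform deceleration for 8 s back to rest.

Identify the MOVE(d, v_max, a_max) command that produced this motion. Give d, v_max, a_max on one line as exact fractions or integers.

d=230 v_max=20 a_max=5/2

a_max = 20/8 = 5/2
d_a = ½·20·8 = 80; d_c = 20·7/2 = 70
d = 2·80 + 70 = 230
t_c = 7/2 > 0 so v_max = 20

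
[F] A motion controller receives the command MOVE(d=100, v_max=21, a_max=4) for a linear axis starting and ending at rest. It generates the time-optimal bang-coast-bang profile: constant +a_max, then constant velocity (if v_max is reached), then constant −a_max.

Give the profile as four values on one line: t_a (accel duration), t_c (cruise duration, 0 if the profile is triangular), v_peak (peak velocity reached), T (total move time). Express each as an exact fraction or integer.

t_a=5 t_c=0 v_peak=20 T=10

v_max²/a_max = 21²/4 = 441/4
100 < 441/4 → triangular
v_peak = √(100·4) = √400 = 20
t_a = 20/4 = 5; t_c = 0
T = 2·5 = 10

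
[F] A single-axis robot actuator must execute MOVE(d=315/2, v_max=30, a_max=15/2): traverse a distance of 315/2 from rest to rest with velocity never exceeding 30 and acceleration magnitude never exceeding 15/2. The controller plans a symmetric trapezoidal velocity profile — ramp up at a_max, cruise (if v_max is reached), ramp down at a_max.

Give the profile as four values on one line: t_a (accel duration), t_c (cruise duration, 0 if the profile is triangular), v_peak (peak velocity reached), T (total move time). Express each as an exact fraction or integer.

t_a=4 t_c=5/4 v_peak=30 T=37/4

v_max²/a_max = 30²/(15/2) = 120
315/2 ≥ 120 so v_max reached
t_a = 30/(15/2) = 4; v_peak = 30
d_cruise = 315/2 − 120 = 75/2; t_c = (75/2)/30 = 5/4
T = 2·4 + 5/4 = 37/4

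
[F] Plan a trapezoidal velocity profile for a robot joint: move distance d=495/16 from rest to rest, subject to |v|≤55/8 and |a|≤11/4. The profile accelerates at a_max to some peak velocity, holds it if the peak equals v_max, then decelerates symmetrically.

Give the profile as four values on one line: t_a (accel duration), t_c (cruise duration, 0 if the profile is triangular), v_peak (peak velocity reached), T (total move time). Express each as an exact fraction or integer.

v_max²/a_max = (55/8)²/(11/4) = 275/16
495/16 ≥ 275/16 so v_max reached
t_a = (55/8)/(11/4) = 5/2; v_peak = 55/8
d_cruise = 495/16 − 275/16 = 55/4; t_c = (55/4)/(55/8) = 2
T = 2·5/2 + 2 = 7

t_a=5/2 t_c=2 v_peak=55/8 T=7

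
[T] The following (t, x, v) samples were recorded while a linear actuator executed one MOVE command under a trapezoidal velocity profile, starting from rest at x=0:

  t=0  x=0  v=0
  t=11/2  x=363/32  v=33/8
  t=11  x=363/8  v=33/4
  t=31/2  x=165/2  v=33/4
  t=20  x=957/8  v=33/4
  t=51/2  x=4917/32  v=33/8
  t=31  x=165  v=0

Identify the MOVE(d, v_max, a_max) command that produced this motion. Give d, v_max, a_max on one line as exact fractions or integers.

d=165 v_max=33/4 a_max=3/4

final state: t=31, x=165, v=0 → d = 165
a_max = (33/8−0)/(11/2−0) = 3/4
max v = 33/4 over t∈[11,20] → v_max = 33/4
check: 33/4·(11+9) = 165 ✓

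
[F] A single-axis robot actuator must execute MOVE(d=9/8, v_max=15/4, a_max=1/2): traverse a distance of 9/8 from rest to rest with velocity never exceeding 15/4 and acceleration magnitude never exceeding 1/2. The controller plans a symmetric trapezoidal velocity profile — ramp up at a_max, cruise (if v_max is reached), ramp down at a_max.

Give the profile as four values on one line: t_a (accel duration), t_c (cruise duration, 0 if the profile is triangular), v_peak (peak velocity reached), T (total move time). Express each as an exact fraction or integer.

(v_max)²/a_max = (15/4)²/(1/2) = 225/8
9/8 < 225/8 ⇒ no cruise
v_peak = √(9/8·1/2) = √(9/16) = 3/4
t_a = (3/4)/(1/2) = 3/2; t_c = 0
T = 2·3/2 = 3

t_a=3/2 t_c=0 v_peak=3/4 T=3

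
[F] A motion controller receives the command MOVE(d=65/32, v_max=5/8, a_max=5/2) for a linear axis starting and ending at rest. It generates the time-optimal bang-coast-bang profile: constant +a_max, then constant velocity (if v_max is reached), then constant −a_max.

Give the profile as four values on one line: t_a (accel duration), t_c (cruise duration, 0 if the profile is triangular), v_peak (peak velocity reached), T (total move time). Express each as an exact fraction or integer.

t_a=1/4 t_c=3 v_peak=5/8 T=7/2

(v_max)²/a_max = (5/8)²/(5/2) = 5/32
65/32 ≥ 5/32 → trapezoidal
t_a = (5/8)/(5/2) = 1/4; v_peak = 5/8
d_cruise = 65/32 − 5/32 = 15/8; t_c = (15/8)/(5/8) = 3
T = 2·1/4 + 3 = 7/2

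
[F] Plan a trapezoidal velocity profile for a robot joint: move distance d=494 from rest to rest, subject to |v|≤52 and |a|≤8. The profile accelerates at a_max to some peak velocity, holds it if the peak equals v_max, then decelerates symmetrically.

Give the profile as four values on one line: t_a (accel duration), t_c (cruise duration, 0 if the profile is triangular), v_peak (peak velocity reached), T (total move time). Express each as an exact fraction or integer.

(v_max)²/a_max = 52²/8 = 338
494 ≥ 338 so v_max reached
t_a = 52/8 = 13/2; v_peak = 52
d_cruise = 494 − 338 = 156; t_c = 156/52 = 3
T = 2·13/2 + 3 = 16

t_a=13/2 t_c=3 v_peak=52 T=16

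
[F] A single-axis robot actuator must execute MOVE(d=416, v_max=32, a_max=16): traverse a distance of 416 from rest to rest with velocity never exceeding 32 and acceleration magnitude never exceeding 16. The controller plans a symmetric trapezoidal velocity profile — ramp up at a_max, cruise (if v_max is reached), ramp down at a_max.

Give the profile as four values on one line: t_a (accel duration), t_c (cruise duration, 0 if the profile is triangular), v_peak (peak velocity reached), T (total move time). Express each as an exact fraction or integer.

t_a=2 t_c=11 v_peak=32 T=15

(v_max)²/a_max = 32²/16 = 64
416 ≥ 64 so v_max reached
t_a = 32/16 = 2; v_peak = 32
d_cruise = 416 − 64 = 352; t_c = 352/32 = 11
T = 2·2 + 11 = 15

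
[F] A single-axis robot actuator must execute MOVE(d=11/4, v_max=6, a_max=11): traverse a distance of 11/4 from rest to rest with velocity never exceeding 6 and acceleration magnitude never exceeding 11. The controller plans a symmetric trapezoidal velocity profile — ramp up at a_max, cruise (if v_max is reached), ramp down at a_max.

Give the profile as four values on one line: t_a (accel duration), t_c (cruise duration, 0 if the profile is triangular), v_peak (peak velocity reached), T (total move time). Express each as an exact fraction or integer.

t_a=1/2 t_c=0 v_peak=11/2 T=1

(v_max)²/a_max = 6²/11 = 36/11
11/4 < 36/11 ⇒ no cruise
v_peak = √(11/4·11) = √(121/4) = 11/2
t_a = (11/2)/11 = 1/2; t_c = 0
T = 2·1/2 = 1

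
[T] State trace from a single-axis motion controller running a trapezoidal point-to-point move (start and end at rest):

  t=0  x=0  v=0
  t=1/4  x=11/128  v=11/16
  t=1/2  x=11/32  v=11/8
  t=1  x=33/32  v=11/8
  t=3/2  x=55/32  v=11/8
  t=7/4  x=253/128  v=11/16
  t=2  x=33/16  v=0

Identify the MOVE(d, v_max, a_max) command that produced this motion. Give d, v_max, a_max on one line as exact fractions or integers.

final state: t=2, x=33/16, v=0 → d = 33/16
a_max = (11/16−0)/(1/4−0) = 11/4
max v = 11/8 over t∈[1/2,3/2] → v_max = 11/8
check: 11/8·(1/2+1) = 33/16 ✓

d=33/16 v_max=11/8 a_max=11/4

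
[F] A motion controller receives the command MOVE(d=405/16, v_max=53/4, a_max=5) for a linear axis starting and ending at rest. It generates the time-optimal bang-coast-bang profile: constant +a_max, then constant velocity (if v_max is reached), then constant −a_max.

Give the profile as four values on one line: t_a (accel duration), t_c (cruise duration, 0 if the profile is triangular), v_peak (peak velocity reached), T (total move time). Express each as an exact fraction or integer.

t_a=9/4 t_c=0 v_peak=45/4 T=9/2

(v_max)²/a_max = (53/4)²/5 = 2809/80
405/16 < 2809/80 so t_c = 0
v_peak = √(405/16·5) = √(2025/16) = 45/4
t_a = (45/4)/5 = 9/4; t_c = 0
T = 2·9/4 = 9/2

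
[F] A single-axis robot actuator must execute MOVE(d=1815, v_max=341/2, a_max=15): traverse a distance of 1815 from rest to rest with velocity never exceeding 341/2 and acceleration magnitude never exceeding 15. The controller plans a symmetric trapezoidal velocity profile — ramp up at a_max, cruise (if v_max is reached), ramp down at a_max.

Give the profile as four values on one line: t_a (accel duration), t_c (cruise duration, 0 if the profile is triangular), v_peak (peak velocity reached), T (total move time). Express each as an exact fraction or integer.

t_a=11 t_c=0 v_peak=165 T=22

v_max²/a_max = (341/2)²/15 = 116281/60
1815 < 116281/60 ⇒ no cruise
v_peak = √(1815·15) = √27225 = 165
t_a = 165/15 = 11; t_c = 0
T = 2·11 = 22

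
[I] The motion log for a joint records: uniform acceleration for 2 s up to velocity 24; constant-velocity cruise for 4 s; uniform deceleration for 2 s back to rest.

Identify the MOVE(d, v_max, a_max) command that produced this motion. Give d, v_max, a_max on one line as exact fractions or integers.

a_max = 24/2 = 12
d_a = ½·24·2 = 24; d_c = 24·4 = 96
d = 2·24 + 96 = 144
t_c = 4 > 0 so v_max = 24

d=144 v_max=24 a_max=12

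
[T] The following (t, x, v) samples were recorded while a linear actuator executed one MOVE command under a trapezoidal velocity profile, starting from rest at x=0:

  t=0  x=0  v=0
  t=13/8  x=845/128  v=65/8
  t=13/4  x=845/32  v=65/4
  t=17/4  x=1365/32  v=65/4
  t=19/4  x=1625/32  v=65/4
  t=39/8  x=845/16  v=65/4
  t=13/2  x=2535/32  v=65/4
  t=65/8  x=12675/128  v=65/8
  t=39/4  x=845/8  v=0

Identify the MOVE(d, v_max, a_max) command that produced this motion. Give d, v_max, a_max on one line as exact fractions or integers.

d=845/8 v_max=65/4 a_max=5

final state: t=39/4, x=845/8, v=0 → d = 845/8
a_max = (65/8−0)/(13/8−0) = 5
max v = 65/4 over t∈[13/4,13/2] → v_max = 65/4
check: 65/4·(13/4+13/4) = 845/8 ✓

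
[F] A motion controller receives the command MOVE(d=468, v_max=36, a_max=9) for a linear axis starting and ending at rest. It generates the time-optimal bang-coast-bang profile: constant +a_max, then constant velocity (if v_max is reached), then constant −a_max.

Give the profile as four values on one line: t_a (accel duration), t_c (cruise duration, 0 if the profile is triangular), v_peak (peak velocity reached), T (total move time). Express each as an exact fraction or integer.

t_a=4 t_c=9 v_peak=36 T=17

v_max²/a_max = 36²/9 = 144
468 ≥ 144 → trapezoidal
t_a = 36/9 = 4; v_peak = 36
d_cruise = 468 − 144 = 324; t_c = 324/36 = 9
T = 2·4 + 9 = 17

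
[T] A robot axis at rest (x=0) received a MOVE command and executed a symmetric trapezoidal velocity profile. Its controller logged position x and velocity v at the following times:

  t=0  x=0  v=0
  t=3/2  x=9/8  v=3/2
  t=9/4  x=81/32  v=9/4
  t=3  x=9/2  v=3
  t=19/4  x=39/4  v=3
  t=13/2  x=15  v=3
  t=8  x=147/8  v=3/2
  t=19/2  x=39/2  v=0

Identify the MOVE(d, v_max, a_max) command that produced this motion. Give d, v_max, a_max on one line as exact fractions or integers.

final state: t=19/2, x=39/2, v=0 → d = 39/2
a_max = (3/2−0)/(3/2−0) = 1
max v = 3 over t∈[3,13/2] → v_max = 3
check: 3·(3+7/2) = 39/2 ✓

d=39/2 v_max=3 a_max=1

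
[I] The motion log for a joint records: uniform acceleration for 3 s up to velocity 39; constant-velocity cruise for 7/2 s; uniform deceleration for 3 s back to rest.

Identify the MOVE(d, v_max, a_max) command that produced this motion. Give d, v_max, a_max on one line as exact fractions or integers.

a_max = 39/3 = 13
d_a = ½·39·3 = 117/2; d_c = 39·7/2 = 273/2
d = 2·117/2 + 273/2 = 507/2
t_c = 7/2 > 0 → v_max = v_peak = 39

d=507/2 v_max=39 a_max=13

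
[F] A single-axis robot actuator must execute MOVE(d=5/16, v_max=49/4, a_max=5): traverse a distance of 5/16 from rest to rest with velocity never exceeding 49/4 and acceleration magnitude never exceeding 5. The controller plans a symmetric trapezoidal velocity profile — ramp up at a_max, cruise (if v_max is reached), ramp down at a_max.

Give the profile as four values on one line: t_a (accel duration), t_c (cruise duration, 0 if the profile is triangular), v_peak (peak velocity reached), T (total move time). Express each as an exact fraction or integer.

vₘ²/aₘ = (49/4)²/5 = 2401/80
5/16 < 2401/80 ⇒ no cruise
v_peak = √(5/16·5) = √(25/16) = 5/4
t_a = (5/4)/5 = 1/4; t_c = 0
T = 2·1/4 = 1/2

t_a=1/4 t_c=0 v_peak=5/4 T=1/2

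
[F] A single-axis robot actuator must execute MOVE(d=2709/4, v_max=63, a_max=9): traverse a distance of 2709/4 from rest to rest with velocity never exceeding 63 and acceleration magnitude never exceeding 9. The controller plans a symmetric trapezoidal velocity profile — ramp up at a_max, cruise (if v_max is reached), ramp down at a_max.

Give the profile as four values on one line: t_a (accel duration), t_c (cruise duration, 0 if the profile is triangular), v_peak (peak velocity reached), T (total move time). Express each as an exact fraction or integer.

v_max²/a_max = 63²/9 = 441
2709/4 ≥ 441 ⇒ cruise phase
t_a = 63/9 = 7; v_peak = 63
d_cruise = 2709/4 − 441 = 945/4; t_c = (945/4)/63 = 15/4
T = 2·7 + 15/4 = 71/4

t_a=7 t_c=15/4 v_peak=63 T=71/4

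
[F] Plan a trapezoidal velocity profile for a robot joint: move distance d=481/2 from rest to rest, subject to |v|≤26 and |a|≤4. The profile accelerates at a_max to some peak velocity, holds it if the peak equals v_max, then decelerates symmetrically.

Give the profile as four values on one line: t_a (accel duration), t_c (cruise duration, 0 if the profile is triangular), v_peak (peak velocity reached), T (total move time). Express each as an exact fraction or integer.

(v_max)²/a_max = 26²/4 = 169
481/2 ≥ 169 → trapezoidal
t_a = 26/4 = 13/2; v_peak = 26
d_cruise = 481/2 − 169 = 143/2; t_c = (143/2)/26 = 11/4
T = 2·13/2 + 11/4 = 63/4

t_a=13/2 t_c=11/4 v_peak=26 T=63/4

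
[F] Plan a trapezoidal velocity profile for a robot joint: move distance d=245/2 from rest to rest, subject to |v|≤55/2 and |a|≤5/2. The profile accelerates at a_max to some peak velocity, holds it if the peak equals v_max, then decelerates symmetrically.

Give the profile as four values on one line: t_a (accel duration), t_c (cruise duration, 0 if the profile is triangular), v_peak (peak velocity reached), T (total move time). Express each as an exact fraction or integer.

t_a=7 t_c=0 v_peak=35/2 T=14

v_max²/a_max = (55/2)²/(5/2) = 605/2
245/2 < 605/2 ⇒ no cruise
v_peak = √(245/2·5/2) = √(1225/4) = 35/2
t_a = (35/2)/(5/2) = 7; t_c = 0
T = 2·7 = 14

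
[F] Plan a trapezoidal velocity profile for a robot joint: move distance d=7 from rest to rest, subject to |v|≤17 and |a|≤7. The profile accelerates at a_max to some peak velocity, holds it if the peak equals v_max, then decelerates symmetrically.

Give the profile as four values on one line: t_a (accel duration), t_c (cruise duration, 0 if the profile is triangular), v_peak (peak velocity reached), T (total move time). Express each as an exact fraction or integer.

(v_max)²/a_max = 17²/7 = 289/7
7 < 289/7 → triangular
v_peak = √(7·7) = √49 = 7
t_a = 7/7 = 1; t_c = 0
T = 2·1 = 2

t_a=1 t_c=0 v_peak=7 T=2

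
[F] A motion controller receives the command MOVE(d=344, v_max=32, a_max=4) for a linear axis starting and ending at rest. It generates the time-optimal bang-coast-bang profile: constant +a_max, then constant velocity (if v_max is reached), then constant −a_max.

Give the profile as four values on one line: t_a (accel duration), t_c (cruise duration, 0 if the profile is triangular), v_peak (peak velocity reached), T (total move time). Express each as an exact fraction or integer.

v_max²/a_max = 32²/4 = 256
344 ≥ 256 so v_max reached
t_a = 32/4 = 8; v_peak = 32
d_cruise = 344 − 256 = 88; t_c = 88/32 = 11/4
T = 2·8 + 11/4 = 75/4

t_a=8 t_c=11/4 v_peak=32 T=75/4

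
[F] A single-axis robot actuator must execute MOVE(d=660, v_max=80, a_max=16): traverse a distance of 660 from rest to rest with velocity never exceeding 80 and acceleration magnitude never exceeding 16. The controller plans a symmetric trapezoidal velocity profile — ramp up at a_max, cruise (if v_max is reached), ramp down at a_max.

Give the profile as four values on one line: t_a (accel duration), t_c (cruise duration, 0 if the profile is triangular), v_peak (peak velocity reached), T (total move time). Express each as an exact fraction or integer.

t_a=5 t_c=13/4 v_peak=80 T=53/4

(v_max)²/a_max = 80²/16 = 400
660 ≥ 400 ⇒ cruise phase
t_a = 80/16 = 5; v_peak = 80
d_cruise = 660 − 400 = 260; t_c = 260/80 = 13/4
T = 2·5 + 13/4 = 53/4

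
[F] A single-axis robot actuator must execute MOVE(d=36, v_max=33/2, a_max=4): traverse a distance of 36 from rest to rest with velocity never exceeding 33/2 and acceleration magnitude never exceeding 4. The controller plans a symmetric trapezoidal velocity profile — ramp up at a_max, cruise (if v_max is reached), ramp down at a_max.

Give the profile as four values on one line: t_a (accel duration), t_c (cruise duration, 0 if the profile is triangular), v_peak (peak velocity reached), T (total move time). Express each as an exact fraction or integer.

vₘ²/aₘ = (33/2)²/4 = 1089/16
36 < 1089/16 → triangular
v_peak = √(36·4) = √144 = 12
t_a = 12/4 = 3; t_c = 0
T = 2·3 = 6

t_a=3 t_c=0 v_peak=12 T=6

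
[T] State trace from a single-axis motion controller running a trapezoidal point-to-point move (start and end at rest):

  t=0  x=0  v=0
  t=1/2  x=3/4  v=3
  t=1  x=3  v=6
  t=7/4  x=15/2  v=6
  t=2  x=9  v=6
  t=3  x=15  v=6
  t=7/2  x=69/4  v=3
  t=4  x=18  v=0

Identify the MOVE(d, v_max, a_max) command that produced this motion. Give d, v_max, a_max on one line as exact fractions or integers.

d=18 v_max=6 a_max=6

final state: t=4, x=18, v=0 → d = 18
a_max = (3−0)/(1/2−0) = 6
max v = 6 over t∈[1,3] → v_max = 6
check: 6·(1+2) = 18 ✓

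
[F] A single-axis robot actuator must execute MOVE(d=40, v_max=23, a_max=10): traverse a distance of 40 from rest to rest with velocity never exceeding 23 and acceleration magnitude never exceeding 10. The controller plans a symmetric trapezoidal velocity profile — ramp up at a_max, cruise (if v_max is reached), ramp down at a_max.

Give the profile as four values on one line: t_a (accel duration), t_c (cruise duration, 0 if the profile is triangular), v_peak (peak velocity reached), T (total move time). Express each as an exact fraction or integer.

vₘ²/aₘ = 23²/10 = 529/10
40 < 529/10 ⇒ no cruise
v_peak = √(40·10) = √400 = 20
t_a = 20/10 = 2; t_c = 0
T = 2·2 = 4

t_a=2 t_c=0 v_peak=20 T=4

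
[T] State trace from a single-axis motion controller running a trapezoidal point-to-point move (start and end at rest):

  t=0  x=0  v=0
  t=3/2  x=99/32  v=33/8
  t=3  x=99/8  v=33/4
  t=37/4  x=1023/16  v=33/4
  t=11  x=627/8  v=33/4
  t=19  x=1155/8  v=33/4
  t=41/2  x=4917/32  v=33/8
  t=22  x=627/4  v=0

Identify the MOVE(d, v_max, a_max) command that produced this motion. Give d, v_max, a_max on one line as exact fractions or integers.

d=627/4 v_max=33/4 a_max=11/4

final state: t=22, x=627/4, v=0 → d = 627/4
a_max = (33/8−0)/(3/2−0) = 11/4
max v = 33/4 over t∈[3,19] → v_max = 33/4
check: 33/4·(3+16) = 627/4 ✓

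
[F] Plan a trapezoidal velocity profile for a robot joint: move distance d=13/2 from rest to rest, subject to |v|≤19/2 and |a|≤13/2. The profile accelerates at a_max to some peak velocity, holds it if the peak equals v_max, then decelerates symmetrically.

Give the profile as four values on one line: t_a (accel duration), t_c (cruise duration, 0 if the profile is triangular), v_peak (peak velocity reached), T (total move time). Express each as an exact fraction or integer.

t_a=1 t_c=0 v_peak=13/2 T=2

v_max²/a_max = (19/2)²/(13/2) = 361/26
13/2 < 361/26 so t_c = 0
v_peak = √(13/2·13/2) = √(169/4) = 13/2
t_a = (13/2)/(13/2) = 1; t_c = 0
T = 2·1 = 2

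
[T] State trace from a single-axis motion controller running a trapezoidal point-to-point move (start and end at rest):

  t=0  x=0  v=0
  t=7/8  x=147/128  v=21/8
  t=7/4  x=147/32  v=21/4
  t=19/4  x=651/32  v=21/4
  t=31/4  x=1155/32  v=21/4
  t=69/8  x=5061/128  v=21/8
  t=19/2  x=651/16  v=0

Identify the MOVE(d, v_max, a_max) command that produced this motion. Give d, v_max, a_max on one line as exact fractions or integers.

d=651/16 v_max=21/4 a_max=3

final state: t=19/2, x=651/16, v=0 → d = 651/16
a_max = (21/8−0)/(7/8−0) = 3
max v = 21/4 over t∈[7/4,31/4] → v_max = 21/4
check: 21/4·(7/4+6) = 651/16 ✓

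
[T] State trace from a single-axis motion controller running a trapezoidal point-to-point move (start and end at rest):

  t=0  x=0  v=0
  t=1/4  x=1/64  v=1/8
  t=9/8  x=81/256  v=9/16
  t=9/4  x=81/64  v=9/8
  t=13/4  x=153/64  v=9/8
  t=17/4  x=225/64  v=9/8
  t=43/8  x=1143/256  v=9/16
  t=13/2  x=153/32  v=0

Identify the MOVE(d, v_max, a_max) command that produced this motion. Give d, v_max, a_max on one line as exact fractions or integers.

d=153/32 v_max=9/8 a_max=1/2

final state: t=13/2, x=153/32, v=0 → d = 153/32
a_max = (1/8−0)/(1/4−0) = 1/2
max v = 9/8 over t∈[9/4,17/4] → v_max = 9/8
check: 9/8·(9/4+2) = 153/32 ✓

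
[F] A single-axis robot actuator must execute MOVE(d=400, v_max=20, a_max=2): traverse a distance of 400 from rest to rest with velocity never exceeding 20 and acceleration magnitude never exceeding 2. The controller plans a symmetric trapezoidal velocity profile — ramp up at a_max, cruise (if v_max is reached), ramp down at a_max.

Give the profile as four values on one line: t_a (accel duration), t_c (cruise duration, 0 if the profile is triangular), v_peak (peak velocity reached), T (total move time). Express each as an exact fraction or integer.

t_a=10 t_c=10 v_peak=20 T=30

vₘ²/aₘ = 20²/2 = 200
400 ≥ 200 ⇒ cruise phase
t_a = 20/2 = 10; v_peak = 20
d_cruise = 400 − 200 = 200; t_c = 200/20 = 10
T = 2·10 + 10 = 30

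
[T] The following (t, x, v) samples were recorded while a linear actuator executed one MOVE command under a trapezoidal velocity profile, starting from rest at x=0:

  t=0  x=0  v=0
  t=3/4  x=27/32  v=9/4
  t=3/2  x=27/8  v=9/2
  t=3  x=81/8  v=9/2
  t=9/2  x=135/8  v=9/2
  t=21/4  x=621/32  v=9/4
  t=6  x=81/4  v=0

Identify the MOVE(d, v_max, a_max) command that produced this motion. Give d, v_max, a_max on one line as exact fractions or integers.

final state: t=6, x=81/4, v=0 → d = 81/4
a_max = (9/4−0)/(3/4−0) = 3
max v = 9/2 over t∈[3/2,9/2] → v_max = 9/2
check: 9/2·(3/2+3) = 81/4 ✓

d=81/4 v_max=9/2 a_max=3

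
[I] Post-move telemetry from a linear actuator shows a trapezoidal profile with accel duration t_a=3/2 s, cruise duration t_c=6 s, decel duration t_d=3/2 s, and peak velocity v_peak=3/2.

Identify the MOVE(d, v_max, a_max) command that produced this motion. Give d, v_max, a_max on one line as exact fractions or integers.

d=45/4 v_max=3/2 a_max=1

a_max = (3/2)/(3/2) = 1
d_a = ½·3/2·3/2 = 9/8; d_c = 3/2·6 = 9
d = 2·9/8 + 9 = 45/4
t_c = 6 > 0 → v_max = v_peak = 3/2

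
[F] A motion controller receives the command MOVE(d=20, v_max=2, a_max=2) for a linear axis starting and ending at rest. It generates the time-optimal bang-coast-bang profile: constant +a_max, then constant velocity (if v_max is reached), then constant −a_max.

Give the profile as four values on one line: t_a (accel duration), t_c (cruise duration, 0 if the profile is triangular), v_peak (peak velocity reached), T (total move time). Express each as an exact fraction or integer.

(v_max)²/a_max = 2²/2 = 2
20 ≥ 2 → trapezoidal
t_a = 2/2 = 1; v_peak = 2
d_cruise = 20 − 2 = 18; t_c = 18/2 = 9
T = 2·1 + 9 = 11

t_a=1 t_c=9 v_peak=2 T=11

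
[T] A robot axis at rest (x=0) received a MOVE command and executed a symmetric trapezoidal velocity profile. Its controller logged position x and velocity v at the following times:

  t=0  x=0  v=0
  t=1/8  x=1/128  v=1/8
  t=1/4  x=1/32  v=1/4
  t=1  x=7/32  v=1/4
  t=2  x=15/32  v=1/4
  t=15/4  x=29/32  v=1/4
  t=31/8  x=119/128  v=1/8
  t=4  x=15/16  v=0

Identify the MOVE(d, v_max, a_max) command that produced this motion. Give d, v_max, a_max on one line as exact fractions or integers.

d=15/16 v_max=1/4 a_max=1

final state: t=4, x=15/16, v=0 → d = 15/16
a_max = (1/8−0)/(1/8−0) = 1
max v = 1/4 over t∈[1/4,15/4] → v_max = 1/4
check: 1/4·(1/4+7/2) = 15/16 ✓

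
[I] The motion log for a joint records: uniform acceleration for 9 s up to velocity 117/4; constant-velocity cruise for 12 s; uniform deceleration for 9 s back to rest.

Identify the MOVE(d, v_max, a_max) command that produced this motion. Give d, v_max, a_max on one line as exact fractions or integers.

a_max = (117/4)/9 = 13/4
d_a = ½·117/4·9 = 1053/8; d_c = 117/4·12 = 351
d = 2·1053/8 + 351 = 2457/4
t_c = 12 > 0 → v_max = v_peak = 117/4

d=2457/4 v_max=117/4 a_max=13/4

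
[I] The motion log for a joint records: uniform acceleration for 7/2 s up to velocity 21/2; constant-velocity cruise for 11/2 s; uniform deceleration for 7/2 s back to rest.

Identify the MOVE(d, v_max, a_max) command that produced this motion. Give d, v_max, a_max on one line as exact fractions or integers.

d=189/2 v_max=21/2 a_max=3

a_max = (21/2)/(7/2) = 3
d_a = ½·21/2·7/2 = 147/8; d_c = 21/2·11/2 = 231/4
d = 2·147/8 + 231/4 = 189/2
t_c = 11/2 > 0 so v_max = 21/2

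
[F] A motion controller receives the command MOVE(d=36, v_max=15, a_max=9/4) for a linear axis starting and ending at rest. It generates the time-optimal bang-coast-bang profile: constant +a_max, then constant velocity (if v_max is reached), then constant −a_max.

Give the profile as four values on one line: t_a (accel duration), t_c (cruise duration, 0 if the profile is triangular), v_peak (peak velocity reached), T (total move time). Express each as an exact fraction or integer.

t_a=4 t_c=0 v_peak=9 T=8

v_max²/a_max = 15²/(9/4) = 100
36 < 100 ⇒ no cruise
v_peak = √(36·9/4) = √81 = 9
t_a = 9/(9/4) = 4; t_c = 0
T = 2·4 = 8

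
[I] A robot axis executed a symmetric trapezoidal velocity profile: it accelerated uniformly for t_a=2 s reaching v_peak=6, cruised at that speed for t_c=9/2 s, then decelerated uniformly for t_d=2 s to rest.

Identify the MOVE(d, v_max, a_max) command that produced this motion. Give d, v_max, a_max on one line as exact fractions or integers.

d=39 v_max=6 a_max=3

a_max = 6/2 = 3
d_a = ½·6·2 = 6; d_c = 6·9/2 = 27
d = 2·6 + 27 = 39
t_c = 9/2 > 0 so v_max = 6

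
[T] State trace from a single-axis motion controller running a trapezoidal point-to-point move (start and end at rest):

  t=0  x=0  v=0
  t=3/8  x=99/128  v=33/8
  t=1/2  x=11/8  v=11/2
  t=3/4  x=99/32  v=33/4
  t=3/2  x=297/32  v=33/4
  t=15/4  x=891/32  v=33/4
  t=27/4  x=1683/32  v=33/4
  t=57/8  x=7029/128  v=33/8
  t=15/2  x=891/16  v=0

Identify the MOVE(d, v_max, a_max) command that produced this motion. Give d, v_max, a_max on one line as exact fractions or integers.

final state: t=15/2, x=891/16, v=0 → d = 891/16
a_max = (33/8−0)/(3/8−0) = 11
max v = 33/4 over t∈[3/4,27/4] → v_max = 33/4
check: 33/4·(3/4+6) = 891/16 ✓

d=891/16 v_max=33/4 a_max=11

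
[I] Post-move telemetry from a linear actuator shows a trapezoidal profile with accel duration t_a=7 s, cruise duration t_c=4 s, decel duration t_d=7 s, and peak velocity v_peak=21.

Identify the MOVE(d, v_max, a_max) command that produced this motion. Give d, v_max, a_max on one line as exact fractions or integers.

d=231 v_max=21 a_max=3

a_max = 21/7 = 3
d_a = ½·21·7 = 147/2; d_c = 21·4 = 84
d = 2·147/2 + 84 = 231
t_c = 4 > 0 so v_max = 21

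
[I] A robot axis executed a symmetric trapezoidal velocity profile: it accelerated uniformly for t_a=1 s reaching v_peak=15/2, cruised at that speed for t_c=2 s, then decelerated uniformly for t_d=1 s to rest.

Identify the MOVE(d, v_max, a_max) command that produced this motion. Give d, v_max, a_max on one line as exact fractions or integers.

a_max = (15/2)/1 = 15/2
d_a = ½·15/2·1 = 15/4; d_c = 15/2·2 = 15
d = 2·15/4 + 15 = 45/2
t_c = 2 > 0 → v_max = v_peak = 15/2

d=45/2 v_max=15/2 a_max=15/2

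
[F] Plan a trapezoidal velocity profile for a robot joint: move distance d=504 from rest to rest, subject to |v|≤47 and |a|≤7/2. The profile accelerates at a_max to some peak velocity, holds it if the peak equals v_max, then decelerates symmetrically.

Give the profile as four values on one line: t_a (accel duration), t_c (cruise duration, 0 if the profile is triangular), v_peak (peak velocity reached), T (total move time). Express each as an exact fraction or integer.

t_a=12 t_c=0 v_peak=42 T=24

vₘ²/aₘ = 47²/(7/2) = 4418/7
504 < 4418/7 ⇒ no cruise
v_peak = √(504·7/2) = √1764 = 42
t_a = 42/(7/2) = 12; t_c = 0
T = 2·12 = 24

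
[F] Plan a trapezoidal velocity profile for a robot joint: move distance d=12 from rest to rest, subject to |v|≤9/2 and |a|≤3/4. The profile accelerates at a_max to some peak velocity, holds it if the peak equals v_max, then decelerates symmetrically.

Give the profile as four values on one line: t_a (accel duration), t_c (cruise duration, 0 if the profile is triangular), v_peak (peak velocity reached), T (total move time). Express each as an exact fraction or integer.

(v_max)²/a_max = (9/2)²/(3/4) = 27
12 < 27 → triangular
v_peak = √(12·3/4) = √9 = 3
t_a = 3/(3/4) = 4; t_c = 0
T = 2·4 = 8

t_a=4 t_c=0 v_peak=3 T=8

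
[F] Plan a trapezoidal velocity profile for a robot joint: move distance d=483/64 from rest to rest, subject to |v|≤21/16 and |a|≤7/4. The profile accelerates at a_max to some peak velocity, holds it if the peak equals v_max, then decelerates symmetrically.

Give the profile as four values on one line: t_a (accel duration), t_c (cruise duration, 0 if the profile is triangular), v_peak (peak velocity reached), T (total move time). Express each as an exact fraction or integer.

vₘ²/aₘ = (21/16)²/(7/4) = 63/64
483/64 ≥ 63/64 so v_max reached
t_a = (21/16)/(7/4) = 3/4; v_peak = 21/16
d_cruise = 483/64 − 63/64 = 105/16; t_c = (105/16)/(21/16) = 5
T = 2·3/4 + 5 = 13/2

t_a=3/4 t_c=5 v_peak=21/16 T=13/2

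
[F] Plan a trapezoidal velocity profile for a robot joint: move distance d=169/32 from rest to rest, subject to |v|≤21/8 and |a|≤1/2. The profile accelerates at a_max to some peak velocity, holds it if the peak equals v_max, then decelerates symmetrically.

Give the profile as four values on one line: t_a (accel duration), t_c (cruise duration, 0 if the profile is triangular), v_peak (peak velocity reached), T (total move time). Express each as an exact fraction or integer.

(v_max)²/a_max = (21/8)²/(1/2) = 441/32
169/32 < 441/32 so t_c = 0
v_peak = √(169/32·1/2) = √(169/64) = 13/8
t_a = (13/8)/(1/2) = 13/4; t_c = 0
T = 2·13/4 = 13/2

t_a=13/4 t_c=0 v_peak=13/8 T=13/2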